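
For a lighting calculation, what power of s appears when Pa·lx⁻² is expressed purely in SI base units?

-2

Pa = kg·m⁻¹·s⁻².
lx = m⁻²·cd.
So lx⁻² = m⁴·cd⁻².
Combining: Pa·lx⁻² = (kg·m⁻¹·s⁻²) · (m⁴·cd⁻²) = kg·m³·s⁻²·cd⁻².
The exponent of s is -2.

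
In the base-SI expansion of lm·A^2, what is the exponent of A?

lm = cd·sr = cd (luminous flux; sr is dimensionless).
Combining: lm·A² = cd · A² = A²·cd.
The exponent of A is 2.

2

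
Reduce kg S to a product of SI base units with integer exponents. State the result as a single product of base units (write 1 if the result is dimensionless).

S = kg⁻¹·m⁻²·s³·A².
Combining: kg·S = kg · (kg⁻¹·m⁻²·s³·A²) = m⁻²·s³·A².

m⁻²·s³·A²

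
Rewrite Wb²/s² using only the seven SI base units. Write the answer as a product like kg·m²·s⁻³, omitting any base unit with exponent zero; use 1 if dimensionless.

Wb = kg·m²·s⁻²·A⁻¹.
So Wb² = kg²·m⁴·s⁻⁴·A⁻².
Combining: s⁻²·Wb² = s⁻² · (kg²·m⁴·s⁻⁴·A⁻²) = kg²·m⁴·s⁻⁶·A⁻².

kg²·m⁴·s⁻⁶·A⁻²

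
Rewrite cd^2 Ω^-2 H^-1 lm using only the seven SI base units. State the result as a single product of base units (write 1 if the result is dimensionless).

kg⁻³·m⁻⁶·s⁸·A⁶·cd³

Ω = kg·m²·s⁻³·A⁻².
So Ω⁻² = kg⁻²·m⁻⁴·s⁶·A⁴.
H = kg·m²·s⁻²·A⁻².
So H⁻¹ = kg⁻¹·m⁻²·s²·A².
lm = cd.
Combining: cd²·Ω⁻²·H⁻¹·lm = cd² · (kg⁻²·m⁻⁴·s⁶·A⁴) · (kg⁻¹·m⁻²·s²·A²) · cd = kg⁻³·m⁻⁶·s⁸·A⁶·cd³.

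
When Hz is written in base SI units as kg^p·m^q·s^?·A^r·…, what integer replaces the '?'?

Hz = 1/s = s⁻¹ (frequency is cycles per second).
The exponent of s is -1.

-1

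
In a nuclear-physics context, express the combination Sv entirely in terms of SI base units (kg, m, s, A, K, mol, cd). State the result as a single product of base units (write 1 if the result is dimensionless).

m²·s⁻²

Sv = m²·s⁻².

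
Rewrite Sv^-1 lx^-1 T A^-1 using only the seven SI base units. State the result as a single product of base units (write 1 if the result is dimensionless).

Sv = m²·s⁻².
So Sv⁻¹ = m⁻²·s².
lx = m⁻²·cd.
So lx⁻¹ = m²·cd⁻¹.
T = kg·s⁻²·A⁻¹.
Combining: Sv⁻¹·lx⁻¹·T·A⁻¹ = (m⁻²·s²) · (m²·cd⁻¹) · (kg·s⁻²·A⁻¹) · A⁻¹ = kg·A⁻²·cd⁻¹.

kg·A⁻²·cd⁻¹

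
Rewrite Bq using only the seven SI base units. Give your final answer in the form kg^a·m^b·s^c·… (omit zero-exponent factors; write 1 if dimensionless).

Bq = s⁻¹.

s⁻¹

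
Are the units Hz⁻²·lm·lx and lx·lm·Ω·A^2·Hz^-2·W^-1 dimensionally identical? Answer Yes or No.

Left side:
  Hz = 1/s = s⁻¹ (frequency is cycles per second).
  So Hz⁻² = s².
  lm = cd·sr = cd (luminous flux; sr is dimensionless).
  lx = lm/m² (illuminance = luminous flux per area),
      = m⁻²·cd.
  Combining: Hz⁻²·lm·lx = s² · cd · (m⁻²·cd) = m⁻²·s²·cd².
Right side:
  lx = lm/m² (illuminance = luminous flux per area),
      = m⁻²·cd.
  lm = cd·sr = cd (luminous flux; sr is dimensionless).
  Ω = V/A (resistance = voltage per current),
      = kg·m²·s⁻³·A⁻².
  Hz = 1/s = s⁻¹ (frequency is cycles per second).
  So Hz⁻² = s².
  W = J/s (power = energy per time),
      = kg·m²·s⁻³.
  So W⁻¹ = kg⁻¹·m⁻²·s³.
  Combining: lx·lm·Ω·A²·Hz⁻²·W⁻¹ = (m⁻²·cd) · cd · (kg·m²·s⁻³·A⁻²) · A² · s² · (kg⁻¹·m⁻²·s³) = m⁻²·s²·cd².
Both reduce to m⁻²·s²·cd².

Yes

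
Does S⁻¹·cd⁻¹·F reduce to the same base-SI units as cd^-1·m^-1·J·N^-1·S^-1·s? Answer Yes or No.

No

Left side:
  S = 1/Ω (conductance is reciprocal resistance),
      = kg⁻¹·m⁻²·s³·A².
  So S⁻¹ = kg·m²·s⁻³·A⁻².
  F = C/V (capacitance = charge per voltage),
      = A·s/(kg·m²·s⁻³·A⁻¹) (substituting C and V),
      = kg⁻¹·m⁻²·s⁴·A².
  Combining: S⁻¹·cd⁻¹·F = (kg·m²·s⁻³·A⁻²) · cd⁻¹ · (kg⁻¹·m⁻²·s⁴·A²) = s·cd⁻¹.
Right side:
  J = kg·m²·s⁻².
  N = kg·m·s⁻².
  So N⁻¹ = kg⁻¹·m⁻¹·s².
  S = kg⁻¹·m⁻²·s³·A².
  So S⁻¹ = kg·m²·s⁻³·A⁻².
  Combining: cd⁻¹·m⁻¹·J·N⁻¹·S⁻¹·s = cd⁻¹ · m⁻¹ · (kg·m²·s⁻²) · (kg⁻¹·m⁻¹·s²) · (kg·m²·s⁻³·A⁻²) · s = kg·m²·s⁻²·A⁻²·cd⁻¹.
Left is s·cd⁻¹; right is kg·m²·s⁻²·A⁻²·cd⁻¹ — different.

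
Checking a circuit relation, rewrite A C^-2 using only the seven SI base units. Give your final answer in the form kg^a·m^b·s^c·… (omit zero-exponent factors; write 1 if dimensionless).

s⁻²·A⁻¹

C = A·s = s·A (charge = current × time).
So C⁻² = s⁻²·A⁻².
Combining: A·C⁻² = A · (s⁻²·A⁻²) = s⁻²·A⁻¹.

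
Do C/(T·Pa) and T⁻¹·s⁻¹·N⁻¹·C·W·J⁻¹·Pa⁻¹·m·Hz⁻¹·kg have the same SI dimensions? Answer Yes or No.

Left side:
  C = A·s = s·A (charge = current × time).
  T = Wb/m² (flux density = flux per area),
      = kg·s⁻²·A⁻¹.
  So T⁻¹ = kg⁻¹·s²·A.
  Pa = N/m² (pressure = force per area),
      = kg·m⁻¹·s⁻².
  So Pa⁻¹ = kg⁻¹·m·s².
  Combining: C·T⁻¹·Pa⁻¹ = (s·A) · (kg⁻¹·s²·A) · (kg⁻¹·m·s²) = kg⁻²·m·s⁵·A².
Right side:
  T = Wb/m² (flux density = flux per area),
      = kg·s⁻²·A⁻¹.
  So T⁻¹ = kg⁻¹·s²·A.
  N = kg·m/s² = kg·m·s⁻² (force = mass × acceleration).
  So N⁻¹ = kg⁻¹·m⁻¹·s².
  C = A·s = s·A (charge = current × time).
  W = J/s (power = energy per time),
      = kg·m²·s⁻³.
  J = N·m (work = force × distance),
      = kg·m²·s⁻².
  So J⁻¹ = kg⁻¹·m⁻²·s².
  Pa = N/m² (pressure = force per area),
      = kg·m⁻¹·s⁻².
  So Pa⁻¹ = kg⁻¹·m·s².
  Hz = 1/s = s⁻¹ (frequency is cycles per second).
  So Hz⁻¹ = s.
  Combining: T⁻¹·s⁻¹·N⁻¹·C·W·J⁻¹·Pa⁻¹·m·Hz⁻¹·kg = (kg⁻¹·s²·A) · s⁻¹ · (kg⁻¹·m⁻¹·s²) · (s·A) · (kg·m²·s⁻³) · (kg⁻¹·m⁻²·s²) · (kg⁻¹·m·s²) · m · s · kg = kg⁻²·m·s⁶·A².
Left is kg⁻²·m·s⁵·A²; right is kg⁻²·m·s⁶·A² — different.

No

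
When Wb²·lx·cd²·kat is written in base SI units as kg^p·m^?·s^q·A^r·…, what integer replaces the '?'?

2

Wb = kg·m²·s⁻²·A⁻¹.
So Wb² = kg²·m⁴·s⁻⁴·A⁻².
lx = m⁻²·cd.
kat = s⁻¹·mol.
Combining: Wb²·lx·cd²·kat = (kg²·m⁴·s⁻⁴·A⁻²) · (m⁻²·cd) · cd² · (s⁻¹·mol) = kg²·m²·s⁻⁵·A⁻²·mol·cd³.
The exponent of m is 2.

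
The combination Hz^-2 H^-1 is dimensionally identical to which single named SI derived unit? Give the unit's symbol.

F

Hz = 1/s = s⁻¹ (frequency is cycles per second).
So Hz⁻² = s².
H = Wb/A (inductance = flux per current),
    = kg·m²·s⁻²·A⁻².
So H⁻¹ = kg⁻¹·m⁻²·s²·A².
Combining: Hz⁻²·H⁻¹ = s² · (kg⁻¹·m⁻²·s²·A²) = kg⁻¹·m⁻²·s⁴·A².
kg⁻¹·m⁻²·s⁴·A² is the base-SI form of the farad.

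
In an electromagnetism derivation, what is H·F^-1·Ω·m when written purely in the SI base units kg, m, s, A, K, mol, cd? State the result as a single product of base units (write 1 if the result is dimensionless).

H = Wb/A (inductance = flux per current),
    = kg·m²·s⁻²·A⁻².
F = C/V (capacitance = charge per voltage),
    = A·s/(kg·m²·s⁻³·A⁻¹) (substituting C and V),
    = kg⁻¹·m⁻²·s⁴·A².
So F⁻¹ = kg·m²·s⁻⁴·A⁻².
Ω = V/A (resistance = voltage per current),
    = kg·m²·s⁻³·A⁻².
Combining: H·F⁻¹·Ω·m = (kg·m²·s⁻²·A⁻²) · (kg·m²·s⁻⁴·A⁻²) · (kg·m²·s⁻³·A⁻²) · m = kg³·m⁷·s⁻⁹·A⁻⁶.

kg³·m⁷·s⁻⁹·A⁻⁶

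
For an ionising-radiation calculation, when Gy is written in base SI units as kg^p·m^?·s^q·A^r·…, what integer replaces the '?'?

2

Gy = J/kg (absorbed dose = energy per mass),
    = m²·s⁻².
The exponent of m is 2.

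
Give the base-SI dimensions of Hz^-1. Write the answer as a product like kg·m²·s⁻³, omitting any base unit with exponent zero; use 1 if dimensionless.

Hz = 1/s = s⁻¹ (frequency is cycles per second).
So Hz⁻¹ = s.

s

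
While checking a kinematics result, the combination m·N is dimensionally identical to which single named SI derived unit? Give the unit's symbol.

N = kg·m/s² = kg·m·s⁻² (force = mass × acceleration).
Combining: m·N = m · (kg·m·s⁻²) = kg·m²·s⁻².
kg·m²·s⁻² is the base-SI form of the joule.

J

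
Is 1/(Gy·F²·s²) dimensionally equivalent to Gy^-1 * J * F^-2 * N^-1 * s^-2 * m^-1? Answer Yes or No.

Left side:
  Gy = m²·s⁻².
  So Gy⁻¹ = m⁻²·s².
  F = kg⁻¹·m⁻²·s⁴·A².
  So F⁻² = kg²·m⁴·s⁻⁸·A⁻⁴.
  Combining: Gy⁻¹·F⁻²·s⁻² = (m⁻²·s²) · (kg²·m⁴·s⁻⁸·A⁻⁴) · s⁻² = kg²·m²·s⁻⁸·A⁻⁴.
Right side:
  Gy = m²·s⁻².
  So Gy⁻¹ = m⁻²·s².
  J = kg·m²·s⁻².
  F = kg⁻¹·m⁻²·s⁴·A².
  So F⁻² = kg²·m⁴·s⁻⁸·A⁻⁴.
  N = kg·m·s⁻².
  So N⁻¹ = kg⁻¹·m⁻¹·s².
  Combining: Gy⁻¹·J·F⁻²·N⁻¹·s⁻²·m⁻¹ = (m⁻²·s²) · (kg·m²·s⁻²) · (kg²·m⁴·s⁻⁸·A⁻⁴) · (kg⁻¹·m⁻¹·s²) · s⁻² · m⁻¹ = kg²·m²·s⁻⁸·A⁻⁴.
Both reduce to kg²·m²·s⁻⁸·A⁻⁴.

Yes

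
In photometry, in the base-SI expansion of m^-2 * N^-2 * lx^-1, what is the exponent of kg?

-2

N = kg·m/s² = kg·m·s⁻² (force = mass × acceleration).
So N⁻² = kg⁻²·m⁻²·s⁴.
lx = lm/m² (illuminance = luminous flux per area),
    = m⁻²·cd.
So lx⁻¹ = m²·cd⁻¹.
Combining: m⁻²·N⁻²·lx⁻¹ = m⁻² · (kg⁻²·m⁻²·s⁴) · (m²·cd⁻¹) = kg⁻²·m⁻²·s⁴·cd⁻¹.
The exponent of kg is -2.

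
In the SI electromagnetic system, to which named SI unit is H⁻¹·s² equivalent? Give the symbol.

F

H = Wb/A (inductance = flux per current),
    = kg·m²·s⁻²·A⁻².
So H⁻¹ = kg⁻¹·m⁻²·s²·A².
Combining: H⁻¹·s² = (kg⁻¹·m⁻²·s²·A²) · s² = kg⁻¹·m⁻²·s⁴·A².
kg⁻¹·m⁻²·s⁴·A² is the base-SI form of the farad.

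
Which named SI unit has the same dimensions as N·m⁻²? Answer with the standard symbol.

Pa

N = kg·m·s⁻².
Combining: N·m⁻² = (kg·m·s⁻²) · m⁻² = kg·m⁻¹·s⁻².
kg·m⁻¹·s⁻² is the base-SI form of the pascal.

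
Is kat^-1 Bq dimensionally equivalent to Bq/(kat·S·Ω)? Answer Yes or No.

Left side:
  kat = s⁻¹·mol.
  So kat⁻¹ = s·mol⁻¹.
  Bq = s⁻¹.
  Combining: kat⁻¹·Bq = (s·mol⁻¹) · s⁻¹ = mol⁻¹.
Right side:
  kat = mol/s = s⁻¹·mol (catalytic activity).
  So kat⁻¹ = s·mol⁻¹.
  Bq = 1/s = s⁻¹ (activity is decays per second).
  S = 1/Ω (conductance is reciprocal resistance),
      = kg⁻¹·m⁻²·s³·A².
  So S⁻¹ = kg·m²·s⁻³·A⁻².
  Ω = V/A (resistance = voltage per current),
      = kg·m²·s⁻³·A⁻².
  So Ω⁻¹ = kg⁻¹·m⁻²·s³·A².
  Combining: kat⁻¹·Bq·S⁻¹·Ω⁻¹ = (s·mol⁻¹) · s⁻¹ · (kg·m²·s⁻³·A⁻²) · (kg⁻¹·m⁻²·s³·A²) = mol⁻¹.
Both reduce to mol⁻¹.

Yes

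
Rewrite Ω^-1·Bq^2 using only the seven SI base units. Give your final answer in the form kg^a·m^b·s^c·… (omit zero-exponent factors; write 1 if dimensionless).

Ω = kg·m²·s⁻³·A⁻².
So Ω⁻¹ = kg⁻¹·m⁻²·s³·A².
Bq = s⁻¹.
So Bq² = s⁻².
Combining: Ω⁻¹·Bq² = (kg⁻¹·m⁻²·s³·A²) · s⁻² = kg⁻¹·m⁻²·s·A².

kg⁻¹·m⁻²·s·A²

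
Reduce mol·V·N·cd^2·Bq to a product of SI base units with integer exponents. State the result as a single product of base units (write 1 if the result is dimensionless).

V = W/A (potential = power per current),
    = kg·m²·s⁻³·A⁻¹.
N = kg·m/s² = kg·m·s⁻² (force = mass × acceleration).
Bq = 1/s = s⁻¹ (activity is decays per second).
Combining: mol·V·N·cd²·Bq = mol · (kg·m²·s⁻³·A⁻¹) · (kg·m·s⁻²) · cd² · s⁻¹ = kg²·m³·s⁻⁶·A⁻¹·mol·cd².

kg²·m³·s⁻⁶·A⁻¹·mol·cd²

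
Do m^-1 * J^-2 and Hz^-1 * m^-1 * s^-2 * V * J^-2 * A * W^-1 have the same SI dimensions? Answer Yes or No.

Left side:
  J = N·m (work = force × distance),
      = kg·m²·s⁻².
  So J⁻² = kg⁻²·m⁻⁴·s⁴.
  Combining: m⁻¹·J⁻² = m⁻¹ · (kg⁻²·m⁻⁴·s⁴) = kg⁻²·m⁻⁵·s⁴.
Right side:
  Hz = s⁻¹.
  So Hz⁻¹ = s.
  V = kg·m²·s⁻³·A⁻¹.
  J = kg·m²·s⁻².
  So J⁻² = kg⁻²·m⁻⁴·s⁴.
  W = kg·m²·s⁻³.
  So W⁻¹ = kg⁻¹·m⁻²·s³.
  Combining: Hz⁻¹·m⁻¹·s⁻²·V·J⁻²·A·W⁻¹ = s · m⁻¹ · s⁻² · (kg·m²·s⁻³·A⁻¹) · (kg⁻²·m⁻⁴·s⁴) · A · (kg⁻¹·m⁻²·s³) = kg⁻²·m⁻⁵·s³.
Left is kg⁻²·m⁻⁵·s⁴; right is kg⁻²·m⁻⁵·s³ — different.

No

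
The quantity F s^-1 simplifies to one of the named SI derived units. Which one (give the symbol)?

F = C/V (capacitance = charge per voltage),
    = A·s/(kg·m²·s⁻³·A⁻¹) (substituting C and V),
    = kg⁻¹·m⁻²·s⁴·A².
Combining: F·s⁻¹ = (kg⁻¹·m⁻²·s⁴·A²) · s⁻¹ = kg⁻¹·m⁻²·s³·A².
kg⁻¹·m⁻²·s³·A² is the base-SI form of the siemens.

S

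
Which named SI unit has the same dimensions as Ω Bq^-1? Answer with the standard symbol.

H

Ω = V/A (resistance = voltage per current),
    = kg·m²·s⁻³·A⁻².
Bq = 1/s = s⁻¹ (activity is decays per second).
So Bq⁻¹ = s.
Combining: Ω·Bq⁻¹ = (kg·m²·s⁻³·A⁻²) · s = kg·m²·s⁻²·A⁻².
kg·m²·s⁻²·A⁻² is the base-SI form of the henry.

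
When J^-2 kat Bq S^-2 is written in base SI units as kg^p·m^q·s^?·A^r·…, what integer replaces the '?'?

-4

J = kg·m²·s⁻².
So J⁻² = kg⁻²·m⁻⁴·s⁴.
kat = s⁻¹·mol.
Bq = s⁻¹.
S = kg⁻¹·m⁻²·s³·A².
So S⁻² = kg²·m⁴·s⁻⁶·A⁻⁴.
Combining: J⁻²·kat·Bq·S⁻² = (kg⁻²·m⁻⁴·s⁴) · (s⁻¹·mol) · s⁻¹ · (kg²·m⁴·s⁻⁶·A⁻⁴) = s⁻⁴·A⁻⁴·mol.
The exponent of s is -4.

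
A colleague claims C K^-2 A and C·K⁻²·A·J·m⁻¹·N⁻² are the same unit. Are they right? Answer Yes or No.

No

Left side:
  C = s·A.
  Combining: C·K⁻²·A = (s·A) · K⁻² · A = s·A²·K⁻².
Right side:
  C = A·s = s·A (charge = current × time).
  J = N·m (work = force × distance),
      = kg·m²·s⁻².
  N = kg·m/s² = kg·m·s⁻² (force = mass × acceleration).
  So N⁻² = kg⁻²·m⁻²·s⁴.
  Combining: C·K⁻²·A·J·m⁻¹·N⁻² = (s·A) · K⁻² · A · (kg·m²·s⁻²) · m⁻¹ · (kg⁻²·m⁻²·s⁴) = kg⁻¹·m⁻¹·s³·A²·K⁻².
Left is s·A²·K⁻²; right is kg⁻¹·m⁻¹·s³·A²·K⁻² — different.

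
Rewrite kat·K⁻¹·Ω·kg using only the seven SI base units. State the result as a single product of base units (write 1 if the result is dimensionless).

kg²·m²·s⁻⁴·A⁻²·K⁻¹·mol

kat = s⁻¹·mol.
Ω = kg·m²·s⁻³·A⁻².
Combining: kat·K⁻¹·Ω·kg = (s⁻¹·mol) · K⁻¹ · (kg·m²·s⁻³·A⁻²) · kg = kg²·m²·s⁻⁴·A⁻²·K⁻¹·mol.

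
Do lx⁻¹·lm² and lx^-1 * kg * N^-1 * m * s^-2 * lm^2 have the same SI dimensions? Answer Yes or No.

Yes

Left side:
  lx = lm/m² (illuminance = luminous flux per area),
      = m⁻²·cd.
  So lx⁻¹ = m²·cd⁻¹.
  lm = cd·sr = cd (luminous flux; sr is dimensionless).
  So lm² = cd².
  Combining: lx⁻¹·lm² = (m²·cd⁻¹) · cd² = m²·cd.
Right side:
  lx = lm/m² (illuminance = luminous flux per area),
      = m⁻²·cd.
  So lx⁻¹ = m²·cd⁻¹.
  N = kg·m/s² = kg·m·s⁻² (force = mass × acceleration).
  So N⁻¹ = kg⁻¹·m⁻¹·s².
  lm = cd·sr = cd (luminous flux; sr is dimensionless).
  So lm² = cd².
  Combining: lx⁻¹·kg·N⁻¹·m·s⁻²·lm² = (m²·cd⁻¹) · kg · (kg⁻¹·m⁻¹·s²) · m · s⁻² · cd² = m²·cd.
Both reduce to m²·cd.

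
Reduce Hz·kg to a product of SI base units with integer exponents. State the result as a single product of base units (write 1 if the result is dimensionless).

Hz = 1/s = s⁻¹ (frequency is cycles per second).
Combining: Hz·kg = s⁻¹ · kg = kg·s⁻¹.

kg·s⁻¹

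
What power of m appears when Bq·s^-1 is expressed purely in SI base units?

0

Bq = 1/s = s⁻¹ (activity is decays per second).
Combining: Bq·s⁻¹ = s⁻¹ · s⁻¹ = s⁻².
The exponent of m is 0.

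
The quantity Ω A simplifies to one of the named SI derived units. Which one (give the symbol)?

V

Ω = V/A (resistance = voltage per current),
    = kg·m²·s⁻³·A⁻².
Combining: Ω·A = (kg·m²·s⁻³·A⁻²) · A = kg·m²·s⁻³·A⁻¹.
kg·m²·s⁻³·A⁻¹ is the base-SI form of the volt.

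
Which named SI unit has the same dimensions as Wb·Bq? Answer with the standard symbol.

Wb = kg·m²·s⁻²·A⁻¹.
Bq = s⁻¹.
Combining: Wb·Bq = (kg·m²·s⁻²·A⁻¹) · s⁻¹ = kg·m²·s⁻³·A⁻¹.
kg·m²·s⁻³·A⁻¹ is the base-SI form of the volt.

V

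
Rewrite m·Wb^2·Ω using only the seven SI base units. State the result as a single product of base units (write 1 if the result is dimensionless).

Wb = V·s (flux: a volt is a weber per second),
    = kg·m²·s⁻²·A⁻¹.
So Wb² = kg²·m⁴·s⁻⁴·A⁻².
Ω = V/A (resistance = voltage per current),
    = kg·m²·s⁻³·A⁻².
Combining: m·Wb²·Ω = m · (kg²·m⁴·s⁻⁴·A⁻²) · (kg·m²·s⁻³·A⁻²) = kg³·m⁷·s⁻⁷·A⁻⁴.

kg³·m⁷·s⁻⁷·A⁻⁴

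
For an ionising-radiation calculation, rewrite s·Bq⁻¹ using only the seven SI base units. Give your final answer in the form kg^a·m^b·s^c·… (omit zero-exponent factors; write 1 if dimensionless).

Bq = 1/s = s⁻¹ (activity is decays per second).
So Bq⁻¹ = s.
Combining: s·Bq⁻¹ = s · s = s².

s²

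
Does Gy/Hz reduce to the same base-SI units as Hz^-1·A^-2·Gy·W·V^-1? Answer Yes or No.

No

Left side:
  Hz = 1/s = s⁻¹ (frequency is cycles per second).
  So Hz⁻¹ = s.
  Gy = J/kg (absorbed dose = energy per mass),
      = m²·s⁻².
  Combining: Hz⁻¹·Gy = s · (m²·s⁻²) = m²·s⁻¹.
Right side:
  Hz = 1/s = s⁻¹ (frequency is cycles per second).
  So Hz⁻¹ = s.
  Gy = J/kg (absorbed dose = energy per mass),
      = m²·s⁻².
  W = J/s (power = energy per time),
      = kg·m²·s⁻³.
  V = W/A (potential = power per current),
      = kg·m²·s⁻³·A⁻¹.
  So V⁻¹ = kg⁻¹·m⁻²·s³·A.
  Combining: Hz⁻¹·A⁻²·Gy·W·V⁻¹ = s · A⁻² · (m²·s⁻²) · (kg·m²·s⁻³) · (kg⁻¹·m⁻²·s³·A) = m²·s⁻¹·A⁻¹.
Left is m²·s⁻¹; right is m²·s⁻¹·A⁻¹ — different.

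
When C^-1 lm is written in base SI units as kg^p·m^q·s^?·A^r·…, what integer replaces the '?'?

-1

C = A·s = s·A (charge = current × time).
So C⁻¹ = s⁻¹·A⁻¹.
lm = cd·sr = cd (luminous flux; sr is dimensionless).
Combining: C⁻¹·lm = (s⁻¹·A⁻¹) · cd = s⁻¹·A⁻¹·cd.
The exponent of s is -1.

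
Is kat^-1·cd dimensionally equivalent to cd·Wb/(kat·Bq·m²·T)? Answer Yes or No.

Left side:
  kat = s⁻¹·mol.
  So kat⁻¹ = s·mol⁻¹.
  Combining: kat⁻¹·cd = (s·mol⁻¹) · cd = s·mol⁻¹·cd.
Right side:
  kat = s⁻¹·mol.
  So kat⁻¹ = s·mol⁻¹.
  Bq = s⁻¹.
  So Bq⁻¹ = s.
  T = kg·s⁻²·A⁻¹.
  So T⁻¹ = kg⁻¹·s²·A.
  Wb = kg·m²·s⁻²·A⁻¹.
  Combining: kat⁻¹·Bq⁻¹·m⁻²·T⁻¹·cd·Wb = (s·mol⁻¹) · s · m⁻² · (kg⁻¹·s²·A) · cd · (kg·m²·s⁻²·A⁻¹) = s²·mol⁻¹·cd.
Left is s·mol⁻¹·cd; right is s²·mol⁻¹·cd — different.

No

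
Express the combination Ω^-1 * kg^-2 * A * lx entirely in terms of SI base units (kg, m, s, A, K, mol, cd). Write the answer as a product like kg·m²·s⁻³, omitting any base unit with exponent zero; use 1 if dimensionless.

Ω = V/A (resistance = voltage per current),
    = kg·m²·s⁻³·A⁻².
So Ω⁻¹ = kg⁻¹·m⁻²·s³·A².
lx = lm/m² (illuminance = luminous flux per area),
    = m⁻²·cd.
Combining: Ω⁻¹·kg⁻²·A·lx = (kg⁻¹·m⁻²·s³·A²) · kg⁻² · A · (m⁻²·cd) = kg⁻³·m⁻⁴·s³·A³·cd.

kg⁻³·m⁻⁴·s³·A³·cd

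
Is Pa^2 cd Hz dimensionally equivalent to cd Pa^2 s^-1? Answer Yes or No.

Yes

Left side:
  Pa = kg·m⁻¹·s⁻².
  So Pa² = kg²·m⁻²·s⁻⁴.
  Hz = s⁻¹.
  Combining: Pa²·cd·Hz = (kg²·m⁻²·s⁻⁴) · cd · s⁻¹ = kg²·m⁻²·s⁻⁵·cd.
Right side:
  Pa = N/m² (pressure = force per area),
      = kg·m⁻¹·s⁻².
  So Pa² = kg²·m⁻²·s⁻⁴.
  Combining: cd·Pa²·s⁻¹ = cd · (kg²·m⁻²·s⁻⁴) · s⁻¹ = kg²·m⁻²·s⁻⁵·cd.
Both reduce to kg²·m⁻²·s⁻⁵·cd.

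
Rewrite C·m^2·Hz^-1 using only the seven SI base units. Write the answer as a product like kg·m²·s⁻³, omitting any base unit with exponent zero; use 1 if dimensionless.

C = A·s = s·A (charge = current × time).
Hz = 1/s = s⁻¹ (frequency is cycles per second).
So Hz⁻¹ = s.
Combining: C·m²·Hz⁻¹ = (s·A) · m² · s = m²·s²·A.

m²·s²·A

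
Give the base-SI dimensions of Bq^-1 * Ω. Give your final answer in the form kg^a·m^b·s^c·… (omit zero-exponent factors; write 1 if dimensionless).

kg·m²·s⁻²·A⁻²

Bq = 1/s = s⁻¹ (activity is decays per second).
So Bq⁻¹ = s.
Ω = V/A (resistance = voltage per current),
    = kg·m²·s⁻³·A⁻².
Combining: Bq⁻¹·Ω = s · (kg·m²·s⁻³·A⁻²) = kg·m²·s⁻²·A⁻².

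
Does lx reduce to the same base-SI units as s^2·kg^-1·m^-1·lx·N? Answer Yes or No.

Left side:
  lx = lm/m² (illuminance = luminous flux per area),
      = m⁻²·cd.
Right side:
  lx = m⁻²·cd.
  N = kg·m·s⁻².
  Combining: s²·kg⁻¹·m⁻¹·lx·N = s² · kg⁻¹ · m⁻¹ · (m⁻²·cd) · (kg·m·s⁻²) = m⁻²·cd.
Both reduce to m⁻²·cd.

Yes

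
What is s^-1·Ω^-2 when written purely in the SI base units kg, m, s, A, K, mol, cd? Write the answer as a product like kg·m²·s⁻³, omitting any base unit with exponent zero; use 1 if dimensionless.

kg⁻²·m⁻⁴·s⁵·A⁴

Ω = V/A (resistance = voltage per current),
    = kg·m²·s⁻³·A⁻².
So Ω⁻² = kg⁻²·m⁻⁴·s⁶·A⁴.
Combining: s⁻¹·Ω⁻² = s⁻¹ · (kg⁻²·m⁻⁴·s⁶·A⁴) = kg⁻²·m⁻⁴·s⁵·A⁴.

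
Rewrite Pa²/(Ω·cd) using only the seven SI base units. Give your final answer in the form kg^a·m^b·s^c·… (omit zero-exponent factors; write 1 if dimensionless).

Ω = V/A (resistance = voltage per current),
    = kg·m²·s⁻³·A⁻².
So Ω⁻¹ = kg⁻¹·m⁻²·s³·A².
Pa = N/m² (pressure = force per area),
    = kg·m⁻¹·s⁻².
So Pa² = kg²·m⁻²·s⁻⁴.
Combining: Ω⁻¹·cd⁻¹·Pa² = (kg⁻¹·m⁻²·s³·A²) · cd⁻¹ · (kg²·m⁻²·s⁻⁴) = kg·m⁻⁴·s⁻¹·A²·cd⁻¹.

kg·m⁻⁴·s⁻¹·A²·cd⁻¹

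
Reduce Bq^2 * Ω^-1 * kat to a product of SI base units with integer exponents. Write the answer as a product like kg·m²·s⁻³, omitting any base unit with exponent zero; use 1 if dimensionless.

Bq = s⁻¹.
So Bq² = s⁻².
Ω = kg·m²·s⁻³·A⁻².
So Ω⁻¹ = kg⁻¹·m⁻²·s³·A².
kat = s⁻¹·mol.
Combining: Bq²·Ω⁻¹·kat = s⁻² · (kg⁻¹·m⁻²·s³·A²) · (s⁻¹·mol) = kg⁻¹·m⁻²·A²·mol.

kg⁻¹·m⁻²·A²·mol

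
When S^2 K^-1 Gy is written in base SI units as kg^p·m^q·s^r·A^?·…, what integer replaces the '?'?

S = 1/Ω (conductance is reciprocal resistance),
    = kg⁻¹·m⁻²·s³·A².
So S² = kg⁻²·m⁻⁴·s⁶·A⁴.
Gy = J/kg (absorbed dose = energy per mass),
    = m²·s⁻².
Combining: S²·K⁻¹·Gy = (kg⁻²·m⁻⁴·s⁶·A⁴) · K⁻¹ · (m²·s⁻²) = kg⁻²·m⁻²·s⁴·A⁴·K⁻¹.
The exponent of A is 4.

4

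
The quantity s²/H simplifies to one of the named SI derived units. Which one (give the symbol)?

H = Wb/A (inductance = flux per current),
    = kg·m²·s⁻²·A⁻².
So H⁻¹ = kg⁻¹·m⁻²·s²·A².
Combining: s²·H⁻¹ = s² · (kg⁻¹·m⁻²·s²·A²) = kg⁻¹·m⁻²·s⁴·A².
kg⁻¹·m⁻²·s⁴·A² is the base-SI form of the farad.

F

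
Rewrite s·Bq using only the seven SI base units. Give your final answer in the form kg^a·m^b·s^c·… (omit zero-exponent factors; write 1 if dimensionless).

Bq = s⁻¹.
Combining: s·Bq = s · s⁻¹ = 1.

1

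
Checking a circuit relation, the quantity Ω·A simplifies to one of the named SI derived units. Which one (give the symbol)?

Ω = V/A (resistance = voltage per current),
    = kg·m²·s⁻³·A⁻².
Combining: Ω·A = (kg·m²·s⁻³·A⁻²) · A = kg·m²·s⁻³·A⁻¹.
kg·m²·s⁻³·A⁻¹ is the base-SI form of the volt.

V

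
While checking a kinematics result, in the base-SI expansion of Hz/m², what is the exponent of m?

-2

Hz = s⁻¹.
Combining: m⁻²·Hz = m⁻² · s⁻¹ = m⁻²·s⁻¹.
The exponent of m is -2.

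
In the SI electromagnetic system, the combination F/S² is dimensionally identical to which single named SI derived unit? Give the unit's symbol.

S = kg⁻¹·m⁻²·s³·A².
So S⁻² = kg²·m⁴·s⁻⁶·A⁻⁴.
F = kg⁻¹·m⁻²·s⁴·A².
Combining: S⁻²·F = (kg²·m⁴·s⁻⁶·A⁻⁴) · (kg⁻¹·m⁻²·s⁴·A²) = kg·m²·s⁻²·A⁻².
kg·m²·s⁻²·A⁻² is the base-SI form of the henry.

H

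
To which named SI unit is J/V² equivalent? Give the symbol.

J = N·m (work = force × distance),
    = kg·m²·s⁻².
V = W/A (potential = power per current),
    = kg·m²·s⁻³·A⁻¹.
So V⁻² = kg⁻²·m⁻⁴·s⁶·A².
Combining: J·V⁻² = (kg·m²·s⁻²) · (kg⁻²·m⁻⁴·s⁶·A²) = kg⁻¹·m⁻²·s⁴·A².
kg⁻¹·m⁻²·s⁴·A² is the base-SI form of the farad.

F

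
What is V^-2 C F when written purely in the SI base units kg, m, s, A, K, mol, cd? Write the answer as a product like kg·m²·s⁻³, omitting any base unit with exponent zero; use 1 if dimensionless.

kg⁻³·m⁻⁶·s¹¹·A⁵

V = W/A (potential = power per current),
    = kg·m²·s⁻³·A⁻¹.
So V⁻² = kg⁻²·m⁻⁴·s⁶·A².
C = A·s = s·A (charge = current × time).
F = C/V (capacitance = charge per voltage),
    = A·s/(kg·m²·s⁻³·A⁻¹) (substituting C and V),
    = kg⁻¹·m⁻²·s⁴·A².
Combining: V⁻²·C·F = (kg⁻²·m⁻⁴·s⁶·A²) · (s·A) · (kg⁻¹·m⁻²·s⁴·A²) = kg⁻³·m⁻⁶·s¹¹·A⁵.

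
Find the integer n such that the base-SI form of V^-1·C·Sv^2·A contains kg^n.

-1

V = kg·m²·s⁻³·A⁻¹.
So V⁻¹ = kg⁻¹·m⁻²·s³·A.
C = s·A.
Sv = m²·s⁻².
So Sv² = m⁴·s⁻⁴.
Combining: V⁻¹·C·Sv²·A = (kg⁻¹·m⁻²·s³·A) · (s·A) · (m⁴·s⁻⁴) · A = kg⁻¹·m²·A³.
The exponent of kg is -1.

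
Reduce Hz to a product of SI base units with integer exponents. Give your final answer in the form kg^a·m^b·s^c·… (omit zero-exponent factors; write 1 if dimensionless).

Hz = 1/s = s⁻¹ (frequency is cycles per second).

s⁻¹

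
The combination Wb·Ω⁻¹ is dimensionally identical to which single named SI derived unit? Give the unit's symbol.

Wb = V·s (flux: a volt is a weber per second),
    = kg·m²·s⁻²·A⁻¹.
Ω = V/A (resistance = voltage per current),
    = kg·m²·s⁻³·A⁻².
So Ω⁻¹ = kg⁻¹·m⁻²·s³·A².
Combining: Wb·Ω⁻¹ = (kg·m²·s⁻²·A⁻¹) · (kg⁻¹·m⁻²·s³·A²) = s·A.
s·A is the base-SI form of the coulomb.

C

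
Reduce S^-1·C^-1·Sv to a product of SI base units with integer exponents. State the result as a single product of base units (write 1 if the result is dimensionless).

kg·m⁴·s⁻⁶·A⁻³

S = 1/Ω (conductance is reciprocal resistance),
    = kg⁻¹·m⁻²·s³·A².
So S⁻¹ = kg·m²·s⁻³·A⁻².
C = A·s = s·A (charge = current × time).
So C⁻¹ = s⁻¹·A⁻¹.
Sv = J/kg (equivalent dose = energy per mass),
    = m²·s⁻².
Combining: S⁻¹·C⁻¹·Sv = (kg·m²·s⁻³·A⁻²) · (s⁻¹·A⁻¹) · (m²·s⁻²) = kg·m⁴·s⁻⁶·A⁻³.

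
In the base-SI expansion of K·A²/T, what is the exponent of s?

2

T = Wb/m² (flux density = flux per area),
    = kg·s⁻²·A⁻¹.
So T⁻¹ = kg⁻¹·s²·A.
Combining: T⁻¹·K·A² = (kg⁻¹·s²·A) · K · A² = kg⁻¹·s²·A³·K.
The exponent of s is 2.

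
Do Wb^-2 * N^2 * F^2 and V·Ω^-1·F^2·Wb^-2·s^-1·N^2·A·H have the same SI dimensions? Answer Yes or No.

Left side:
  Wb = V·s (flux: a volt is a weber per second),
      = kg·m²·s⁻²·A⁻¹.
  So Wb⁻² = kg⁻²·m⁻⁴·s⁴·A².
  N = kg·m/s² = kg·m·s⁻² (force = mass × acceleration).
  So N² = kg²·m²·s⁻⁴.
  F = C/V (capacitance = charge per voltage),
      = A·s/(kg·m²·s⁻³·A⁻¹) (substituting C and V),
      = kg⁻¹·m⁻²·s⁴·A².
  So F² = kg⁻²·m⁻⁴·s⁸·A⁴.
  Combining: Wb⁻²·N²·F² = (kg⁻²·m⁻⁴·s⁴·A²) · (kg²·m²·s⁻⁴) · (kg⁻²·m⁻⁴·s⁸·A⁴) = kg⁻²·m⁻⁶·s⁸·A⁶.
Right side:
  V = W/A (potential = power per current),
      = kg·m²·s⁻³·A⁻¹.
  Ω = V/A (resistance = voltage per current),
      = kg·m²·s⁻³·A⁻².
  So Ω⁻¹ = kg⁻¹·m⁻²·s³·A².
  F = C/V (capacitance = charge per voltage),
      = A·s/(kg·m²·s⁻³·A⁻¹) (substituting C and V),
      = kg⁻¹·m⁻²·s⁴·A².
  So F² = kg⁻²·m⁻⁴·s⁸·A⁴.
  Wb = V·s (flux: a volt is a weber per second),
      = kg·m²·s⁻²·A⁻¹.
  So Wb⁻² = kg⁻²·m⁻⁴·s⁴·A².
  N = kg·m/s² = kg·m·s⁻² (force = mass × acceleration).
  So N² = kg²·m²·s⁻⁴.
  H = Wb/A (inductance = flux per current),
      = kg·m²·s⁻²·A⁻².
  Combining: V·Ω⁻¹·F²·Wb⁻²·s⁻¹·N²·A·H = (kg·m²·s⁻³·A⁻¹) · (kg⁻¹·m⁻²·s³·A²) · (kg⁻²·m⁻⁴·s⁸·A⁴) · (kg⁻²·m⁻⁴·s⁴·A²) · s⁻¹ · (kg²·m²·s⁻⁴) · A · (kg·m²·s⁻²·A⁻²) = kg⁻¹·m⁻⁴·s⁵·A⁶.
Left is kg⁻²·m⁻⁶·s⁸·A⁶; right is kg⁻¹·m⁻⁴·s⁵·A⁶ — different.

No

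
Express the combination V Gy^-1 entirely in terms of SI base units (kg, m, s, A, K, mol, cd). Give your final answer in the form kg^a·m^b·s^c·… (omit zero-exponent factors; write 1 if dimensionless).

kg·s⁻¹·A⁻¹

V = kg·m²·s⁻³·A⁻¹.
Gy = m²·s⁻².
So Gy⁻¹ = m⁻²·s².
Combining: V·Gy⁻¹ = (kg·m²·s⁻³·A⁻¹) · (m⁻²·s²) = kg·s⁻¹·A⁻¹.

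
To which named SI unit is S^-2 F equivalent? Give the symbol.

H

S = kg⁻¹·m⁻²·s³·A².
So S⁻² = kg²·m⁴·s⁻⁶·A⁻⁴.
F = kg⁻¹·m⁻²·s⁴·A².
Combining: S⁻²·F = (kg²·m⁴·s⁻⁶·A⁻⁴) · (kg⁻¹·m⁻²·s⁴·A²) = kg·m²·s⁻²·A⁻².
kg·m²·s⁻²·A⁻² is the base-SI form of the henry.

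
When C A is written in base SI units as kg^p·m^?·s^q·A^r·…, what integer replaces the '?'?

C = A·s = s·A (charge = current × time).
Combining: C·A = (s·A) · A = s·A².
The exponent of m is 0.

0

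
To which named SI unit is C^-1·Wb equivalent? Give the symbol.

C = A·s = s·A (charge = current × time).
So C⁻¹ = s⁻¹·A⁻¹.
Wb = V·s (flux: a volt is a weber per second),
    = kg·m²·s⁻²·A⁻¹.
Combining: C⁻¹·Wb = (s⁻¹·A⁻¹) · (kg·m²·s⁻²·A⁻¹) = kg·m²·s⁻³·A⁻².
kg·m²·s⁻³·A⁻² is the base-SI form of the ohm.

Ω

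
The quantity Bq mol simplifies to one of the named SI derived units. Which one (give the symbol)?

kat

Bq = s⁻¹.
Combining: Bq·mol = s⁻¹ · mol = s⁻¹·mol.
s⁻¹·mol is the base-SI form of the katal.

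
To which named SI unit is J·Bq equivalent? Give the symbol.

W

J = kg·m²·s⁻².
Bq = s⁻¹.
Combining: J·Bq = (kg·m²·s⁻²) · s⁻¹ = kg·m²·s⁻³.
kg·m²·s⁻³ is the base-SI form of the watt.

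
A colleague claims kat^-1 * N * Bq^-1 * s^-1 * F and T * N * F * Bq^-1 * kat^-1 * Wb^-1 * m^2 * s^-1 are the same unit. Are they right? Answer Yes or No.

Left side:
  kat = s⁻¹·mol.
  So kat⁻¹ = s·mol⁻¹.
  N = kg·m·s⁻².
  Bq = s⁻¹.
  So Bq⁻¹ = s.
  F = kg⁻¹·m⁻²·s⁴·A².
  Combining: kat⁻¹·N·Bq⁻¹·s⁻¹·F = (s·mol⁻¹) · (kg·m·s⁻²) · s · s⁻¹ · (kg⁻¹·m⁻²·s⁴·A²) = m⁻¹·s³·A²·mol⁻¹.
Right side:
  T = kg·s⁻²·A⁻¹.
  N = kg·m·s⁻².
  F = kg⁻¹·m⁻²·s⁴·A².
  Bq = s⁻¹.
  So Bq⁻¹ = s.
  kat = s⁻¹·mol.
  So kat⁻¹ = s·mol⁻¹.
  Wb = kg·m²·s⁻²·A⁻¹.
  So Wb⁻¹ = kg⁻¹·m⁻²·s²·A.
  Combining: T·N·F·Bq⁻¹·kat⁻¹·Wb⁻¹·m²·s⁻¹ = (kg·s⁻²·A⁻¹) · (kg·m·s⁻²) · (kg⁻¹·m⁻²·s⁴·A²) · s · (s·mol⁻¹) · (kg⁻¹·m⁻²·s²·A) · m² · s⁻¹ = m⁻¹·s³·A²·mol⁻¹.
Both reduce to m⁻¹·s³·A²·mol⁻¹.

Yes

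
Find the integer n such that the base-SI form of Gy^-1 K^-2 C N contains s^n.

Gy = J/kg (absorbed dose = energy per mass),
    = m²·s⁻².
So Gy⁻¹ = m⁻²·s².
C = A·s = s·A (charge = current × time).
N = kg·m/s² = kg·m·s⁻² (force = mass × acceleration).
Combining: Gy⁻¹·K⁻²·C·N = (m⁻²·s²) · K⁻² · (s·A) · (kg·m·s⁻²) = kg·m⁻¹·s·A·K⁻².
The exponent of s is 1.

1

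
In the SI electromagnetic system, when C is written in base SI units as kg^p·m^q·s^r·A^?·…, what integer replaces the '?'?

C = A·s = s·A (charge = current × time).
The exponent of A is 1.

1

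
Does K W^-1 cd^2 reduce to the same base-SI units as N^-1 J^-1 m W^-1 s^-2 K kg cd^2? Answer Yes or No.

Left side:
  W = J/s (power = energy per time),
      = kg·m²·s⁻³.
  So W⁻¹ = kg⁻¹·m⁻²·s³.
  Combining: K·W⁻¹·cd² = K · (kg⁻¹·m⁻²·s³) · cd² = kg⁻¹·m⁻²·s³·K·cd².
Right side:
  N = kg·m·s⁻².
  So N⁻¹ = kg⁻¹·m⁻¹·s².
  J = kg·m²·s⁻².
  So J⁻¹ = kg⁻¹·m⁻²·s².
  W = kg·m²·s⁻³.
  So W⁻¹ = kg⁻¹·m⁻²·s³.
  Combining: N⁻¹·J⁻¹·m·W⁻¹·s⁻²·K·kg·cd² = (kg⁻¹·m⁻¹·s²) · (kg⁻¹·m⁻²·s²) · m · (kg⁻¹·m⁻²·s³) · s⁻² · K · kg · cd² = kg⁻²·m⁻⁴·s⁵·K·cd².
Left is kg⁻¹·m⁻²·s³·K·cd²; right is kg⁻²·m⁻⁴·s⁵·K·cd² — different.

No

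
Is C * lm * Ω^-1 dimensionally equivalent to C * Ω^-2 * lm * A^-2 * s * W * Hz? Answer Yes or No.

Yes

Left side:
  C = A·s = s·A (charge = current × time).
  lm = cd·sr = cd (luminous flux; sr is dimensionless).
  Ω = V/A (resistance = voltage per current),
      = kg·m²·s⁻³·A⁻².
  So Ω⁻¹ = kg⁻¹·m⁻²·s³·A².
  Combining: C·lm·Ω⁻¹ = (s·A) · cd · (kg⁻¹·m⁻²·s³·A²) = kg⁻¹·m⁻²·s⁴·A³·cd.
Right side:
  C = A·s = s·A (charge = current × time).
  Ω = V/A (resistance = voltage per current),
      = kg·m²·s⁻³·A⁻².
  So Ω⁻² = kg⁻²·m⁻⁴·s⁶·A⁴.
  lm = cd·sr = cd (luminous flux; sr is dimensionless).
  W = J/s (power = energy per time),
      = kg·m²·s⁻³.
  Hz = 1/s = s⁻¹ (frequency is cycles per second).
  Combining: C·Ω⁻²·lm·A⁻²·s·W·Hz = (s·A) · (kg⁻²·m⁻⁴·s⁶·A⁴) · cd · A⁻² · s · (kg·m²·s⁻³) · s⁻¹ = kg⁻¹·m⁻²·s⁴·A³·cd.
Both reduce to kg⁻¹·m⁻²·s⁴·A³·cd.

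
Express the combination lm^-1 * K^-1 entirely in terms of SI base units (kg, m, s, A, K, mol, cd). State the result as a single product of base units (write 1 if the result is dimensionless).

K⁻¹·cd⁻¹

lm = cd.
So lm⁻¹ = cd⁻¹.
Combining: lm⁻¹·K⁻¹ = cd⁻¹ · K⁻¹ = K⁻¹·cd⁻¹.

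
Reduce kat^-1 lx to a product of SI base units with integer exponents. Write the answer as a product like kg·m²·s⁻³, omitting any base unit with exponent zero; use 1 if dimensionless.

m⁻²·s·mol⁻¹·cd

kat = mol/s = s⁻¹·mol (catalytic activity).
So kat⁻¹ = s·mol⁻¹.
lx = lm/m² (illuminance = luminous flux per area),
    = m⁻²·cd.
Combining: kat⁻¹·lx = (s·mol⁻¹) · (m⁻²·cd) = m⁻²·s·mol⁻¹·cd.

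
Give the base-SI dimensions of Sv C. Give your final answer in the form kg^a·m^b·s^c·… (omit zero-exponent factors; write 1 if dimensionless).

Sv = J/kg (equivalent dose = energy per mass),
    = m²·s⁻².
C = A·s = s·A (charge = current × time).
Combining: Sv·C = (m²·s⁻²) · (s·A) = m²·s⁻¹·A.

m²·s⁻¹·A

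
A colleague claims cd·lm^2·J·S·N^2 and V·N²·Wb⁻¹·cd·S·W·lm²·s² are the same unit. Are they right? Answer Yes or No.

Left side:
  lm = cd·sr = cd (luminous flux; sr is dimensionless).
  So lm² = cd².
  J = N·m (work = force × distance),
      = kg·m²·s⁻².
  S = 1/Ω (conductance is reciprocal resistance),
      = kg⁻¹·m⁻²·s³·A².
  N = kg·m/s² = kg·m·s⁻² (force = mass × acceleration).
  So N² = kg²·m²·s⁻⁴.
  Combining: cd·lm²·J·S·N² = cd · cd² · (kg·m²·s⁻²) · (kg⁻¹·m⁻²·s³·A²) · (kg²·m²·s⁻⁴) = kg²·m²·s⁻³·A²·cd³.
Right side:
  V = W/A (potential = power per current),
      = kg·m²·s⁻³·A⁻¹.
  N = kg·m/s² = kg·m·s⁻² (force = mass × acceleration).
  So N² = kg²·m²·s⁻⁴.
  Wb = V·s (flux: a volt is a weber per second),
      = kg·m²·s⁻²·A⁻¹.
  So Wb⁻¹ = kg⁻¹·m⁻²·s²·A.
  S = 1/Ω (conductance is reciprocal resistance),
      = kg⁻¹·m⁻²·s³·A².
  W = J/s (power = energy per time),
      = kg·m²·s⁻³.
  lm = cd·sr = cd (luminous flux; sr is dimensionless).
  So lm² = cd².
  Combining: V·N²·Wb⁻¹·cd·S·W·lm²·s² = (kg·m²·s⁻³·A⁻¹) · (kg²·m²·s⁻⁴) · (kg⁻¹·m⁻²·s²·A) · cd · (kg⁻¹·m⁻²·s³·A²) · (kg·m²·s⁻³) · cd² · s² = kg²·m²·s⁻³·A²·cd³.
Both reduce to kg²·m²·s⁻³·A²·cd³.

Yes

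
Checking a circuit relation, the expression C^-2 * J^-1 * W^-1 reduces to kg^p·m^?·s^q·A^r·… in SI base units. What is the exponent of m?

C = A·s = s·A (charge = current × time).
So C⁻² = s⁻²·A⁻².
J = N·m (work = force × distance),
    = kg·m²·s⁻².
So J⁻¹ = kg⁻¹·m⁻²·s².
W = J/s (power = energy per time),
    = kg·m²·s⁻³.
So W⁻¹ = kg⁻¹·m⁻²·s³.
Combining: C⁻²·J⁻¹·W⁻¹ = (s⁻²·A⁻²) · (kg⁻¹·m⁻²·s²) · (kg⁻¹·m⁻²·s³) = kg⁻²·m⁻⁴·s³·A⁻².
The exponent of m is -4.

-4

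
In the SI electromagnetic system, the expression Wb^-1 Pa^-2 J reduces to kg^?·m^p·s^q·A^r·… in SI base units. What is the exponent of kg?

Wb = kg·m²·s⁻²·A⁻¹.
So Wb⁻¹ = kg⁻¹·m⁻²·s²·A.
Pa = kg·m⁻¹·s⁻².
So Pa⁻² = kg⁻²·m²·s⁴.
J = kg·m²·s⁻².
Combining: Wb⁻¹·Pa⁻²·J = (kg⁻¹·m⁻²·s²·A) · (kg⁻²·m²·s⁴) · (kg·m²·s⁻²) = kg⁻²·m²·s⁴·A.
The exponent of kg is -2.

-2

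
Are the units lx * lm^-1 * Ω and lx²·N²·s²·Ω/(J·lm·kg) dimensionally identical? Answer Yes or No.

No

Left side:
  lx = lm/m² (illuminance = luminous flux per area),
      = m⁻²·cd.
  lm = cd·sr = cd (luminous flux; sr is dimensionless).
  So lm⁻¹ = cd⁻¹.
  Ω = V/A (resistance = voltage per current),
      = kg·m²·s⁻³·A⁻².
  Combining: lx·lm⁻¹·Ω = (m⁻²·cd) · cd⁻¹ · (kg·m²·s⁻³·A⁻²) = kg·s⁻³·A⁻².
Right side:
  lx = lm/m² (illuminance = luminous flux per area),
      = m⁻²·cd.
  So lx² = m⁻⁴·cd².
  N = kg·m/s² = kg·m·s⁻² (force = mass × acceleration).
  So N² = kg²·m²·s⁻⁴.
  J = N·m (work = force × distance),
      = kg·m²·s⁻².
  So J⁻¹ = kg⁻¹·m⁻²·s².
  Ω = V/A (resistance = voltage per current),
      = kg·m²·s⁻³·A⁻².
  lm = cd·sr = cd (luminous flux; sr is dimensionless).
  So lm⁻¹ = cd⁻¹.
  Combining: lx²·N²·J⁻¹·s²·Ω·lm⁻¹·kg⁻¹ = (m⁻⁴·cd²) · (kg²·m²·s⁻⁴) · (kg⁻¹·m⁻²·s²) · s² · (kg·m²·s⁻³·A⁻²) · cd⁻¹ · kg⁻¹ = kg·m⁻²·s⁻³·A⁻²·cd.
Left is kg·s⁻³·A⁻²; right is kg·m⁻²·s⁻³·A⁻²·cd — different.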